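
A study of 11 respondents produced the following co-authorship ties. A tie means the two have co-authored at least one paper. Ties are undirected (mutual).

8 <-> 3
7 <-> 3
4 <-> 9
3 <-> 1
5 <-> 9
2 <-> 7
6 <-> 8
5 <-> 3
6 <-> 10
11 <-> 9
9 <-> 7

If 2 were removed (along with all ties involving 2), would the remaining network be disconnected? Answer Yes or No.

Even without 2, every remaining node can still reach every other (the residual graph is connected), so 2 is not a cut vertex.

No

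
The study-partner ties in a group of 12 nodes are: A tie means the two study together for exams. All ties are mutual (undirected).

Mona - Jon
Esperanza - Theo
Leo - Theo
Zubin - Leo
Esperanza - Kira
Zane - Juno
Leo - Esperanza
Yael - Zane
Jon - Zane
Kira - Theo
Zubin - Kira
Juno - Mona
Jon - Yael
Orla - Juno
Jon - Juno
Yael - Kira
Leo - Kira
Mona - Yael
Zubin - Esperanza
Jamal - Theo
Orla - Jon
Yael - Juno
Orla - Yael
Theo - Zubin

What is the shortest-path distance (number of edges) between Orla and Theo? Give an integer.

One shortest route is Orla – Yael – Kira – Theo, which uses 3 edges, and at distance 2 from Orla we only reach {Kira, Mona, Zane}, which does not include Theo. So d(Orla,Theo) = 3.

3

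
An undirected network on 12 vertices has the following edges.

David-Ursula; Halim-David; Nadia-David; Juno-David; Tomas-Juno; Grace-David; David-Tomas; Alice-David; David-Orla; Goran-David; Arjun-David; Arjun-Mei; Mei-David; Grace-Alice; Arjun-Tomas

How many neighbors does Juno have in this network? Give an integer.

Juno is directly tied to David and Tomas. That is 2 neighbors, so the degree of Juno is 2.

2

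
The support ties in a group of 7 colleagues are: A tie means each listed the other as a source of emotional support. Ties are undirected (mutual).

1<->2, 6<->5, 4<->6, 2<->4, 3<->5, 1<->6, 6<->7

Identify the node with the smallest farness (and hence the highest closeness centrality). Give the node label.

6

Farness (sum of distances to all others) for each node — 1:11, 2:14, 3:16, 4:11, 5:11, 6:8, 7:13.
The smallest farness is 8, for 6, so 6 has the highest closeness.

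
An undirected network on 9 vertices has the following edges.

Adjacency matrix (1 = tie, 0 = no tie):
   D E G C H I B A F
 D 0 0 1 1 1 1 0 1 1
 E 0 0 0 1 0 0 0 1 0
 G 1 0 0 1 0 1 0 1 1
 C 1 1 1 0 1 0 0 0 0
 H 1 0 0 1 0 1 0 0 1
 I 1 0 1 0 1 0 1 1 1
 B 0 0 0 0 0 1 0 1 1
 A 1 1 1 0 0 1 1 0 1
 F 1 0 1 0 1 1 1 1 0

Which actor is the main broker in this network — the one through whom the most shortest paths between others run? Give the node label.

A

Unnormalized betweenness of each node: A:5, B:0, C:9/4, D:23/12, E:4/9, F:25/12, G:4/3, H:8/9, I:25/12.
A has the largest value, 5, making it the main broker — the node through which the most shortest paths run.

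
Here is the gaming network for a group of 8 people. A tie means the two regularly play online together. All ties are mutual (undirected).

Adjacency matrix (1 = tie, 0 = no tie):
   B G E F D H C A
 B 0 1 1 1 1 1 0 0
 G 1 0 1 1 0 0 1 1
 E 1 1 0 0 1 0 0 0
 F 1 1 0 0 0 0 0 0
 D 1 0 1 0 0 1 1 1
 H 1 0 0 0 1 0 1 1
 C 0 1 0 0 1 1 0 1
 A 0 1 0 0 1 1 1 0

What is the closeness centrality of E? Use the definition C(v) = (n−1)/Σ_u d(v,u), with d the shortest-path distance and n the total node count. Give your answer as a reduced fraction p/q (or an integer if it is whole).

Distances from E: A:2, B:1, C:2, D:1, F:2, G:1, H:2. Sum = 11.
n = 8, so closeness = 7/11.

7/11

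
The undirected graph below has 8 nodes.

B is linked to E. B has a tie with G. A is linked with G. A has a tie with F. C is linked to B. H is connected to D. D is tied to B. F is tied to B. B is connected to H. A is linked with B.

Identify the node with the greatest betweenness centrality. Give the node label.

B

Unnormalized betweenness of each node: A:1/2, B:35/2, C:0, D:0, E:0, F:0, G:0, H:0.
B has the largest value, 35/2, making it the main broker — the node through which the most shortest paths run.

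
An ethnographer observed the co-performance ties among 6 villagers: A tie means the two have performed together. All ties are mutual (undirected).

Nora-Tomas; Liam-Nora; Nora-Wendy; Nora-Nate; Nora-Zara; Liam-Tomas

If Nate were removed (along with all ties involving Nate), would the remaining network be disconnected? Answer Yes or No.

No

Even without Nate, every remaining node can still reach every other (the residual graph is connected), so Nate is not a cut vertex.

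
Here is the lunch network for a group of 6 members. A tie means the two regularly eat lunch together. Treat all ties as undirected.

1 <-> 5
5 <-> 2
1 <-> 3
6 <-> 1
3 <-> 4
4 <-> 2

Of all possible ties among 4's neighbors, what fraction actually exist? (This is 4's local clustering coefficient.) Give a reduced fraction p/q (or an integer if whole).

4's neighbors: 2 and 3 (k = 2).
Possible neighbor pairs: C(2,2) = 1. Edges among them: none → e = 0.
Clustering(4) = 0/1.

0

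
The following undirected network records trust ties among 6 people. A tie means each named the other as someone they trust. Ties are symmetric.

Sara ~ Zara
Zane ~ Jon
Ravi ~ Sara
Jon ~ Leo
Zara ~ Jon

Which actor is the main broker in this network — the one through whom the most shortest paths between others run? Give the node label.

Unnormalized betweenness of each node: Jon:7, Leo:0, Ravi:0, Sara:4, Zane:0, Zara:6.
Jon has the largest value, 7, making it the main broker — the node through which the most shortest paths run.

Jon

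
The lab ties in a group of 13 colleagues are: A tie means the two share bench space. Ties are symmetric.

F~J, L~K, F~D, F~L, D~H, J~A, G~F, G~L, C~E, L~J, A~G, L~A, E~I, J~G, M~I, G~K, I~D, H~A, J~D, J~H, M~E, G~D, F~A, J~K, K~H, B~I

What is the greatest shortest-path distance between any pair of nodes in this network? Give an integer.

5

Eccentricity of each node (its greatest distance to any other): A:5, B:4, C:5, D:3, E:4, F:4, G:4, H:4, I:3, J:4, K:5, L:5, M:4.
The maximum eccentricity is 5, realized for instance by the pair K–C via K – G – D – I – E – C. So the diameter is 5.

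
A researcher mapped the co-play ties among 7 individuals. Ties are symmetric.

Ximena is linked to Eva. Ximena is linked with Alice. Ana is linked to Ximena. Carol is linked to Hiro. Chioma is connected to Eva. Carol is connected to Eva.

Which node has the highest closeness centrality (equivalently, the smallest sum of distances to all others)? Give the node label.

Farness (sum of distances to all others) for each node — Alice:15, Ana:15, Carol:12, Chioma:14, Eva:9, Hiro:17, Ximena:10.
The smallest farness is 9, for Eva, so Eva has the highest closeness.

Eva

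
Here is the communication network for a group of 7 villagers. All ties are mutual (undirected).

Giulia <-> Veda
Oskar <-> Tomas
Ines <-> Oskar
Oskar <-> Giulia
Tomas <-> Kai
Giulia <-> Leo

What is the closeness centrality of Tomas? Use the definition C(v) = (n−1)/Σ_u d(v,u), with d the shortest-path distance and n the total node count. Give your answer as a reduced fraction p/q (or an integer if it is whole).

1/2

Distances from Tomas: Giulia:2, Ines:2, Kai:1, Leo:3, Oskar:1, Veda:3. Sum = 12.
n = 7, so closeness = 6/12 = 1/2.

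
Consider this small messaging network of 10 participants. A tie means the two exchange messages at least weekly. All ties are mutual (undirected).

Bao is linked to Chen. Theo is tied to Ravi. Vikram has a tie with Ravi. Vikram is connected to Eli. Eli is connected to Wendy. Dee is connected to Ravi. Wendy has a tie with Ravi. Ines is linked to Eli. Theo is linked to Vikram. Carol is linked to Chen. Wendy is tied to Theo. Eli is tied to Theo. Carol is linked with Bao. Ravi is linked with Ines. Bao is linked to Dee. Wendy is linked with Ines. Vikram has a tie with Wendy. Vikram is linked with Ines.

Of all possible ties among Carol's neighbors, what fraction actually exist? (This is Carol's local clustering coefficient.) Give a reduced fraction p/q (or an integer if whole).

Carol's neighbors: Bao and Chen (k = 2).
Possible neighbor pairs: C(2,2) = 1. Edges among them: Bao–Chen → e = 1.
Clustering(Carol) = 1/1.

1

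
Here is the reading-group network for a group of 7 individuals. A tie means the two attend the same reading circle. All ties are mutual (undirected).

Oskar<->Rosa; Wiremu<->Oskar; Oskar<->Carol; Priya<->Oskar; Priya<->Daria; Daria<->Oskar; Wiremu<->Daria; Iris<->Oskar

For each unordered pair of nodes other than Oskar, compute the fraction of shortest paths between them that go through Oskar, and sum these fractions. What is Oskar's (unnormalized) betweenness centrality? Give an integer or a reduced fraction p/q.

Pairs whose geodesics pass through Oskar — Iris–Wiremu: 1; Iris–Priya: 1; Iris–Rosa: 1; Iris–Carol: 1; Iris–Daria: 1; Wiremu–Priya: 1/2; Wiremu–Rosa: 1; Wiremu–Carol: 1; Priya–Rosa: 1; Priya–Carol: 1; Rosa–Carol: 1; Rosa–Daria: 1; Carol–Daria: 1.
All other pairs contribute 0.
Summing the contributions gives betweenness(Oskar) = 25/2.

25/2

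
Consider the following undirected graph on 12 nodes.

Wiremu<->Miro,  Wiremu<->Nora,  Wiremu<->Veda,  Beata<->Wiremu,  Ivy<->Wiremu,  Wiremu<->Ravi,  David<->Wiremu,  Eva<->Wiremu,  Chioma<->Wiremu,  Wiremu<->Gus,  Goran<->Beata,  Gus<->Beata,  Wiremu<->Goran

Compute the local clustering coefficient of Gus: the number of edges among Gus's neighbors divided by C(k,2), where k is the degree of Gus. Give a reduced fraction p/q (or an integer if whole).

Gus's neighbors: Beata and Wiremu (k = 2).
Possible neighbor pairs: C(2,2) = 1. Edges among them: Beata–Wiremu → e = 1.
Clustering(Gus) = 1/1.

1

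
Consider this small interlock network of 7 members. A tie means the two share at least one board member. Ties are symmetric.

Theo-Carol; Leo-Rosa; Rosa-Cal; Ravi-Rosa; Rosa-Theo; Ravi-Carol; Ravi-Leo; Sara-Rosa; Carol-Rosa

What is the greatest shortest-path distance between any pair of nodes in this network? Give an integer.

Eccentricity of each node (its greatest distance to any other): Cal:2, Carol:2, Leo:2, Ravi:2, Rosa:1, Sara:2, Theo:2.
The maximum eccentricity is 2, realized for instance by the pair Ravi–Theo via Ravi – Rosa – Theo. So the diameter is 2.

2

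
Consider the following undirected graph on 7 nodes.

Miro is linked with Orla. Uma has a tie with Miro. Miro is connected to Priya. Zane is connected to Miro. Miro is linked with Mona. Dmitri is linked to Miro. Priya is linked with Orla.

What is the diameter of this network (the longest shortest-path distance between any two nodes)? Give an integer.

Eccentricity of each node (its greatest distance to any other): Dmitri:2, Miro:1, Mona:2, Orla:2, Priya:2, Uma:2, Zane:2.
The maximum eccentricity is 2, realized for instance by the pair Mona–Orla via Mona – Miro – Orla. So the diameter is 2.

2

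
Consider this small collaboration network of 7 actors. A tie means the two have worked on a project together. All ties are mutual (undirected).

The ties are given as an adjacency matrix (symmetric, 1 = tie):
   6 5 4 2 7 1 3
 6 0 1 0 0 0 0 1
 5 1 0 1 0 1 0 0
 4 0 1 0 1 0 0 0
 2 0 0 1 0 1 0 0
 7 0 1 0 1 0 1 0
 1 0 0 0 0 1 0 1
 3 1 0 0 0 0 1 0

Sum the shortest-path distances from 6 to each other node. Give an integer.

11

Distances from 6: 1:2, 2:3, 3:1, 4:2, 5:1, 7:2.
Sum = 2 + 3 + 1 + 2 + 1 + 2 = 11.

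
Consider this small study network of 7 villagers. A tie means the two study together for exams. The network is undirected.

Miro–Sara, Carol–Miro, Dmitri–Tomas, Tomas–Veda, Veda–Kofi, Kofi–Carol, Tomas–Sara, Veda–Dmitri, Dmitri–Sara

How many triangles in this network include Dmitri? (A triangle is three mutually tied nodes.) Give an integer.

2

Dmitri's neighbors: Sara, Tomas, and Veda.
Neighbor pairs that are themselves tied: Dmitri–Sara–Tomas; Dmitri–Tomas–Veda. Each forms one triangle with Dmitri, for 2 in total.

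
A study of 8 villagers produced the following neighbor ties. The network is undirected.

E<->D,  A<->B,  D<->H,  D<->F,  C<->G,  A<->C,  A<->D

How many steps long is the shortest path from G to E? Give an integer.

4

One shortest route is G – C – A – D – E, which uses 4 edges, and at distance 3 from G we only reach {B, D}, which does not include E. So d(G,E) = 4.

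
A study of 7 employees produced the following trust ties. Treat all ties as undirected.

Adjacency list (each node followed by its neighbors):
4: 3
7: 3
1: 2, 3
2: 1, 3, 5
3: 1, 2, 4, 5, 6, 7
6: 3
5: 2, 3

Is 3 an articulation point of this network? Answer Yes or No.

Removing 3 leaves {4} with no path to {1, 2, and 5}, so the network splits into 4 components. 3 is a cut vertex.

Yes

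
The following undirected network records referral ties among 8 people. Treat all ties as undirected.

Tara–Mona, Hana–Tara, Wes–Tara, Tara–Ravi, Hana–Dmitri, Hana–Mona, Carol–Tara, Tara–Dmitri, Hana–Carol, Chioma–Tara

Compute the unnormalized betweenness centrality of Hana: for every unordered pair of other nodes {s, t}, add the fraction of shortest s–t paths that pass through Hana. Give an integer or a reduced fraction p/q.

Pairs whose geodesics pass through Hana — Carol–Mona: 1/2; Carol–Dmitri: 1/2; Mona–Dmitri: 1/2.
All other pairs contribute 0.
Summing the contributions gives betweenness(Hana) = 3/2.

3/2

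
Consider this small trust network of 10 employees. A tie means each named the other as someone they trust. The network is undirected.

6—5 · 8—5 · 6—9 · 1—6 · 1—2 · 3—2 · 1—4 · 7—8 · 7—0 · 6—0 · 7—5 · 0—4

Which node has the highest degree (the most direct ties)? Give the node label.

Degrees — 0:3, 1:3, 2:2, 3:1, 4:2, 5:3, 6:4, 7:3, 8:2, 9:1.
The maximum is 4, attained only by 6.

6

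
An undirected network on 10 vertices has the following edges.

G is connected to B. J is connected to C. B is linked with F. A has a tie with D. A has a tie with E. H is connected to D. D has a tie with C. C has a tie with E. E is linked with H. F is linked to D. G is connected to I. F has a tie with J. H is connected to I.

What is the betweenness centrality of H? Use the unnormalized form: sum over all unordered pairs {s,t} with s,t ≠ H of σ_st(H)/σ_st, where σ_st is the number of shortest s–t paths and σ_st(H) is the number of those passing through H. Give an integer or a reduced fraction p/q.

Pairs whose geodesics pass through H — C–I: 2/2; C–G: 2/4; E–D: 1/3; E–I: 1; E–G: 1; E–B: 2/5; E–F: 1/4; A–I: 2/2; A–G: 2/3; D–I: 1; D–G: 1/2; I–F: 1/2; I–J: 3/4.
All other pairs contribute 0.
Summing the contributions gives betweenness(H) = 89/10.

89/10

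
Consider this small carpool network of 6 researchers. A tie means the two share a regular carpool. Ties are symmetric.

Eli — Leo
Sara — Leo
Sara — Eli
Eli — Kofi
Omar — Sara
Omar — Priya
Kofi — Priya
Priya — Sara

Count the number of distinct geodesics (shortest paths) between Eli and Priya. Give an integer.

2

The shortest distance is 2. The length-2 paths are: Eli–Kofi–Priya; Eli–Sara–Priya.
That gives 2 distinct shortest paths.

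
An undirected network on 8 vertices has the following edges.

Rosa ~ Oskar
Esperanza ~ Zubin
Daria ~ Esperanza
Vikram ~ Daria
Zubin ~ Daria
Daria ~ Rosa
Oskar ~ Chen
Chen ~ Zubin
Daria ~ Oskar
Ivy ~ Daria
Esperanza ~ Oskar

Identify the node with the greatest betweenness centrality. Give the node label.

Daria

Unnormalized betweenness of each node: Chen:1/3, Daria:77/6, Esperanza:1/3, Ivy:0, Oskar:7/2, Rosa:0, Vikram:0, Zubin:2.
Daria has the largest value, 77/6, making it the main broker — the node through which the most shortest paths run.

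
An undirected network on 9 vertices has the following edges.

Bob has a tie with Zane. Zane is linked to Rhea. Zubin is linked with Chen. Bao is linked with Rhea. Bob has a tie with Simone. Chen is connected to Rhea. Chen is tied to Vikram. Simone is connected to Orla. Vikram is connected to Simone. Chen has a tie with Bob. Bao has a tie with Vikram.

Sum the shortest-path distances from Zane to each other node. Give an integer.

Distances from Zane: Bao:2, Bob:1, Chen:2, Orla:3, Rhea:1, Simone:2, Vikram:3, Zubin:3.
Sum = 2 + 1 + 2 + 3 + 1 + 2 + 3 + 3 = 17.

17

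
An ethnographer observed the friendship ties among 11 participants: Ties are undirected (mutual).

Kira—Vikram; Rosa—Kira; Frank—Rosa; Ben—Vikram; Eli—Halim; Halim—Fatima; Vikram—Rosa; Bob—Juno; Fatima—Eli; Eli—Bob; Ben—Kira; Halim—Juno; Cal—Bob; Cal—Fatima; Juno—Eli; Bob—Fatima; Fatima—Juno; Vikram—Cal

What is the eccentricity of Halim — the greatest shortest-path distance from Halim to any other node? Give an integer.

5

Distances from Halim: Ben:4, Bob:2, Cal:2, Eli:1, Fatima:1, Frank:5, Juno:1, Kira:4, Rosa:4, Vikram:3.
The largest is 5 (to Frank), so the eccentricity of Halim is 5.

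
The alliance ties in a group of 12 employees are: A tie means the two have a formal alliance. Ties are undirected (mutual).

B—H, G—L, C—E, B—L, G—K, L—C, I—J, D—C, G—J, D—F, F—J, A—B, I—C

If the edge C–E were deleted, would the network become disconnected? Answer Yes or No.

Yes

Without the C–E edge there is no alternate route between C and E, so the network disconnects. It is a bridge.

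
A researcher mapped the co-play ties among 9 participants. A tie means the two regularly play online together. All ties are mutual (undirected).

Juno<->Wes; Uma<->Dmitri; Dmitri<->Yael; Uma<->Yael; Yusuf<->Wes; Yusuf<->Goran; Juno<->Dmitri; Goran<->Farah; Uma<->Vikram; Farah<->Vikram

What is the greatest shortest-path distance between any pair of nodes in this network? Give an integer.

4

Eccentricity of each node (its greatest distance to any other): Dmitri:4, Farah:4, Goran:4, Juno:4, Uma:4, Vikram:4, Wes:4, Yael:4, Yusuf:4.
The maximum eccentricity is 4, realized for instance by the pair Vikram–Wes via Vikram – Farah – Goran – Yusuf – Wes. So the diameter is 4.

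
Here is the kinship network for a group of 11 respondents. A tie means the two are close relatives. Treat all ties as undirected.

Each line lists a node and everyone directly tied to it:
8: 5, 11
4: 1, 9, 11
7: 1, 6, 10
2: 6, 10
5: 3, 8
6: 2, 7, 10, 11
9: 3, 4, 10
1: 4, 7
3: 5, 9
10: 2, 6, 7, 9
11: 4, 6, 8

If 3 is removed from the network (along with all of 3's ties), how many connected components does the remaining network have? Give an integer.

3's neighbors (5 and 9) remain reachable from one another through other ties, so the rest of the network stays in one piece.

1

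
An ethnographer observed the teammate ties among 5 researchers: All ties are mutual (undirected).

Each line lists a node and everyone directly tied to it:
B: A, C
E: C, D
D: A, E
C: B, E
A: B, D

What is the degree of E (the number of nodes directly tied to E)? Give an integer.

2

E is directly tied to C and D. That is 2 neighbors, so the degree of E is 2.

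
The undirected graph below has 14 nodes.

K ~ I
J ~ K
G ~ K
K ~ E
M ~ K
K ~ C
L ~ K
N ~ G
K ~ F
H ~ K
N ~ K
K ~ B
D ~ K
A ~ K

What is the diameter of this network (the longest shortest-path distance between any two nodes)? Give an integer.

Eccentricity of each node (its greatest distance to any other): A:2, B:2, C:2, D:2, E:2, F:2, G:2, H:2, I:2, J:2, K:1, L:2, M:2, N:2.
The maximum eccentricity is 2, realized for instance by the pair D–B via D – K – B. So the diameter is 2.

2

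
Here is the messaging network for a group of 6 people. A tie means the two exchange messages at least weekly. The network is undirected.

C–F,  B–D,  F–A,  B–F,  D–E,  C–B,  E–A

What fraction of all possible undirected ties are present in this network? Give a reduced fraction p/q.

7/15

There are 7 edges and 6 nodes, so the maximum possible is C(6,2) = 15.
Density = 7/15.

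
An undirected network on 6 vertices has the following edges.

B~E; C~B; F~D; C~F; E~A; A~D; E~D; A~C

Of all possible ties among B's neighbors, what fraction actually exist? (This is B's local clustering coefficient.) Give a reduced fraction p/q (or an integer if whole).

B's neighbors: C and E (k = 2).
Possible neighbor pairs: C(2,2) = 1. Edges among them: none → e = 0.
Clustering(B) = 0/1.

0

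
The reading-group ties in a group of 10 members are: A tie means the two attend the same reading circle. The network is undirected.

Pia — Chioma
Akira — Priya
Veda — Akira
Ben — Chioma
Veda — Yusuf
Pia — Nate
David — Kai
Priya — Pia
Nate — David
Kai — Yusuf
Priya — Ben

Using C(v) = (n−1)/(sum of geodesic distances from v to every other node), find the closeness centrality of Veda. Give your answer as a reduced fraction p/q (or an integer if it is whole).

Distances from Veda: Akira:1, Ben:3, Chioma:4, David:3, Kai:2, Nate:4, Pia:3, Priya:2, Yusuf:1. Sum = 23.
n = 10, so closeness = 9/23.

9/23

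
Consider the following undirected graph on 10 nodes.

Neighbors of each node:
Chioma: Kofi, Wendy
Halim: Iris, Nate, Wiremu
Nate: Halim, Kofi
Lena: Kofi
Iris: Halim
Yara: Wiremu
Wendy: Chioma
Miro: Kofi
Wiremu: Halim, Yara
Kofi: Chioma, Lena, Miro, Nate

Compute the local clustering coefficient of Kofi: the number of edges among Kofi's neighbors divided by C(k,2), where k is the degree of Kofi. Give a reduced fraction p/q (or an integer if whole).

0

Kofi's neighbors: Chioma, Lena, Miro, and Nate (k = 4).
Possible neighbor pairs: C(4,2) = 6. Edges among them: none → e = 0.
Clustering(Kofi) = 0/6 = 0.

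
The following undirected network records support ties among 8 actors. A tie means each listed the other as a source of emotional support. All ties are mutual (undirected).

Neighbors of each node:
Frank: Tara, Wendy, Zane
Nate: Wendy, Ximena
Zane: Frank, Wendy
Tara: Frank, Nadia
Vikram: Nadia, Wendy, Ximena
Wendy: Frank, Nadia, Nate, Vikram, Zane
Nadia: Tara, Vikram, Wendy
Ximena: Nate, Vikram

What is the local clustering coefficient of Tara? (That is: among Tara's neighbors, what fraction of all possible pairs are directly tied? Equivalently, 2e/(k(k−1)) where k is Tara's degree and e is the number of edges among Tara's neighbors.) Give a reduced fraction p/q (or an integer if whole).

0

Tara's neighbors: Frank and Nadia (k = 2).
Possible neighbor pairs: C(2,2) = 1. Edges among them: none → e = 0.
Clustering(Tara) = 0/1.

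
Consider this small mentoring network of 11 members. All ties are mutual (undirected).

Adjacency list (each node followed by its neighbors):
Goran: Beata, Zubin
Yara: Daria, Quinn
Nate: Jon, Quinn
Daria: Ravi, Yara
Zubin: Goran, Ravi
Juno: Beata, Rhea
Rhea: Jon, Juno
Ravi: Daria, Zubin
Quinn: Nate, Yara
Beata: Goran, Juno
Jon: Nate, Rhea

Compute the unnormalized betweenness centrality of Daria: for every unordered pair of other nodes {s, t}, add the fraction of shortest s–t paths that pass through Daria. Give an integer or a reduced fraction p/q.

10

Pairs whose geodesics pass through Daria — Jon–Ravi: 1; Nate–Ravi: 1; Nate–Zubin: 1; Quinn–Ravi: 1; Quinn–Zubin: 1; Quinn–Goran: 1; Yara–Ravi: 1; Yara–Zubin: 1; Yara–Goran: 1; Yara–Beata: 1.
All other pairs contribute 0.
Summing the contributions gives betweenness(Daria) = 10.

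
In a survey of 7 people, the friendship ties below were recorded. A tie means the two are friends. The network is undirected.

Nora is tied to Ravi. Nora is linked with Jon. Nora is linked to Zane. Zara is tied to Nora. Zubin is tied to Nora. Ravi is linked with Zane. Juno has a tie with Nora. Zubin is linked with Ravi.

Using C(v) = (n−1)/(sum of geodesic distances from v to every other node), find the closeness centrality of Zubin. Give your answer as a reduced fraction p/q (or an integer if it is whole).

Distances from Zubin: Jon:2, Juno:2, Nora:1, Ravi:1, Zane:2, Zara:2. Sum = 10.
n = 7, so closeness = 6/10 = 3/5.

3/5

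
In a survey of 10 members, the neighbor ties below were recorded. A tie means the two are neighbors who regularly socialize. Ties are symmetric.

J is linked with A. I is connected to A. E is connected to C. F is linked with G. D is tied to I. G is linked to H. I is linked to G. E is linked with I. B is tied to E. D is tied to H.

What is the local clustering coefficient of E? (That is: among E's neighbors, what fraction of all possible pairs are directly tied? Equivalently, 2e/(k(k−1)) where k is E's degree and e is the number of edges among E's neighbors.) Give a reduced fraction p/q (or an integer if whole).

E's neighbors: B, C, and I (k = 3).
Possible neighbor pairs: C(3,2) = 3. Edges among them: none → e = 0.
Clustering(E) = 0/3 = 0.

0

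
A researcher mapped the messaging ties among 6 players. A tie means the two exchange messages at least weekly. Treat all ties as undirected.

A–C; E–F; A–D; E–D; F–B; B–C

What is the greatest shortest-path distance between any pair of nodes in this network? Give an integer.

Eccentricity of each node (its greatest distance to any other): A:3, B:3, C:3, D:3, E:3, F:3.
The maximum eccentricity is 3, realized for instance by the pair C–E via C – B – F – E. So the diameter is 3.

3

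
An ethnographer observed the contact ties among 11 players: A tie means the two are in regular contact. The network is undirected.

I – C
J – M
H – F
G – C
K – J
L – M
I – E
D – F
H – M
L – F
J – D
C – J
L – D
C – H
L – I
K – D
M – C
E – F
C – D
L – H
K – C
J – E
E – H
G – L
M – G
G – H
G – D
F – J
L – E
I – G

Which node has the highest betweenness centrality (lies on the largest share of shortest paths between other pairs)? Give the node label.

Unnormalized betweenness of each node: C:11/2, D:69/20, E:7/4, F:13/12, G:97/60, H:11/5, I:13/15, J:47/12, K:0, L:43/12, M:31/30.
C has the largest value, 11/2, making it the main broker — the node through which the most shortest paths run.

C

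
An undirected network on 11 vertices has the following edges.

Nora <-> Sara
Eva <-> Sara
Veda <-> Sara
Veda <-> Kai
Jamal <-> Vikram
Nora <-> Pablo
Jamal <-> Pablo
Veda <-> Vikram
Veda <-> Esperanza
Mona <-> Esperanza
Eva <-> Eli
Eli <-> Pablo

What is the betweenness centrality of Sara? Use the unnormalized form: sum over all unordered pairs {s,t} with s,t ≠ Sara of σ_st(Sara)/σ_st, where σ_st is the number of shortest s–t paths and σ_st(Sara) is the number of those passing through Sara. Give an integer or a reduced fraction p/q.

Pairs whose geodesics pass through Sara — Eli–Mona: 1; Eli–Esperanza: 1; Eli–Kai: 1; Eli–Veda: 1; Pablo–Mona: 1/2; Pablo–Esperanza: 1/2; Pablo–Kai: 1/2; Pablo–Veda: 1/2; Nora–Mona: 1; Nora–Esperanza: 1; Nora–Vikram: 1/2; Nora–Kai: 1; Nora–Eva: 1; Nora–Veda: 1 … (+5 more pairs).
All other pairs contribute 0.
Summing the contributions gives betweenness(Sara) = 33/2.

33/2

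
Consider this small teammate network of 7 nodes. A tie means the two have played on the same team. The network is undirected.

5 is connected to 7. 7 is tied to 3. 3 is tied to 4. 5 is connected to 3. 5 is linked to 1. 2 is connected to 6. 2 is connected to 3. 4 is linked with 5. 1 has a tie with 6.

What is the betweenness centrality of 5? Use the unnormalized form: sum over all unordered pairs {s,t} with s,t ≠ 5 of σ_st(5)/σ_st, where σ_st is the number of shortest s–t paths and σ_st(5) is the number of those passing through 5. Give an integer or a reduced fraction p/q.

Pairs whose geodesics pass through 5 — 1–4: 1; 1–7: 1; 1–3: 1; 6–4: 1/2; 6–7: 1/2; 4–7: 1/2.
All other pairs contribute 0.
Summing the contributions gives betweenness(5) = 9/2.

9/2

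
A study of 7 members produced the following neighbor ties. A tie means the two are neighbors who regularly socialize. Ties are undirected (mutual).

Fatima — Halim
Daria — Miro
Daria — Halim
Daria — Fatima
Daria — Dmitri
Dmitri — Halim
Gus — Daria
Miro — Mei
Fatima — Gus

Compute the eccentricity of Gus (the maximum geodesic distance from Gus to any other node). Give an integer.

3

Distances from Gus: Daria:1, Dmitri:2, Fatima:1, Halim:2, Mei:3, Miro:2.
The largest is 3 (to Mei), so the eccentricity of Gus is 3.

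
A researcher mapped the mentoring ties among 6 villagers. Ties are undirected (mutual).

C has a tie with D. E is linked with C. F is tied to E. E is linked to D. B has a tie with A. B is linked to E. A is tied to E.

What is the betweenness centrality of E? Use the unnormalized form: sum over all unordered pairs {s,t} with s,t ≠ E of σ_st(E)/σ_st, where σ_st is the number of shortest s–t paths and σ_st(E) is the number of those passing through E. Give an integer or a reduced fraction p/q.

8

Pairs whose geodesics pass through E — D–B: 1; D–F: 1; D–A: 1; B–F: 1; B–C: 1; F–A: 1; F–C: 1; A–C: 1.
All other pairs contribute 0.
Summing the contributions gives betweenness(E) = 8.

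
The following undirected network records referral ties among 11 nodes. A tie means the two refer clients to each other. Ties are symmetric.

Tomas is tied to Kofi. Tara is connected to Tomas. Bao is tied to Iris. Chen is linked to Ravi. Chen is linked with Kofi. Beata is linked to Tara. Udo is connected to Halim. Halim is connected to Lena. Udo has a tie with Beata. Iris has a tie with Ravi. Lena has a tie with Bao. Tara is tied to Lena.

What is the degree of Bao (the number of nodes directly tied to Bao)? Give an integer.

Bao is directly tied to Iris and Lena. That is 2 neighbors, so the degree of Bao is 2.

2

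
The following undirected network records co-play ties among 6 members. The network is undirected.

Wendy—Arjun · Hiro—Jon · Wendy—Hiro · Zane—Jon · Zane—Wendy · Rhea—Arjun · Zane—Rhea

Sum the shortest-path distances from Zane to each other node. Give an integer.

Distances from Zane: Arjun:2, Hiro:2, Jon:1, Rhea:1, Wendy:1.
Sum = 2 + 2 + 1 + 1 + 1 = 7.

7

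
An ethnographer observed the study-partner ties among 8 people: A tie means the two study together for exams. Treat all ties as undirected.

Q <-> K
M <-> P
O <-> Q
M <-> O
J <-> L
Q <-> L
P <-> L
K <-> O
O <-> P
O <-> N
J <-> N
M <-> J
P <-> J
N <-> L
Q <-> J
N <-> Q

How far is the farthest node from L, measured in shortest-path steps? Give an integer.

Distances from L: J:1, K:2, M:2, N:1, O:2, P:1, Q:1.
The largest is 2 (to K, O, and M), so the eccentricity of L is 2.

2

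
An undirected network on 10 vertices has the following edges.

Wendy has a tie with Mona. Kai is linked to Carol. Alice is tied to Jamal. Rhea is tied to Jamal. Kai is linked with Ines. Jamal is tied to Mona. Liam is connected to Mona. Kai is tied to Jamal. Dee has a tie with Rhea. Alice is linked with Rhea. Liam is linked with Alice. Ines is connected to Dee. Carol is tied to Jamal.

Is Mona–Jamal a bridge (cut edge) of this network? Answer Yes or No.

Even without that edge, Mona still reaches Jamal via Mona – Liam – Alice – Jamal, so the network stays connected. Not a bridge.

No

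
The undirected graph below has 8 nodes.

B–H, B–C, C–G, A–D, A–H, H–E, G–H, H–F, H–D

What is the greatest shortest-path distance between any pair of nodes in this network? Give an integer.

3

Eccentricity of each node (its greatest distance to any other): A:3, B:2, C:3, D:3, E:3, F:3, G:2, H:2.
The maximum eccentricity is 3, realized for instance by the pair F–C via F – H – G – C. So the diameter is 3.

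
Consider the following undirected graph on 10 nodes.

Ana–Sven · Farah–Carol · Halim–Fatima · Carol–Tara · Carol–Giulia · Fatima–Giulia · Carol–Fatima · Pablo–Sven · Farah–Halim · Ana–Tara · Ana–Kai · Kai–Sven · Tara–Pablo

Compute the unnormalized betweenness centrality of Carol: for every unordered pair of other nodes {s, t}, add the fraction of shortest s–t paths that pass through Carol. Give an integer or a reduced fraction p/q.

43/2

Pairs whose geodesics pass through Carol — Farah–Fatima: 1/2; Farah–Giulia: 1; Farah–Tara: 1; Farah–Kai: 1; Farah–Pablo: 1; Farah–Ana: 1; Farah–Sven: 2/2; Halim–Tara: 2/2; Halim–Kai: 2/2; Halim–Pablo: 2/2; Halim–Ana: 2/2; Halim–Sven: 4/4; Fatima–Tara: 1; Fatima–Kai: 1 … (+8 more pairs).
All other pairs contribute 0.
Summing the contributions gives betweenness(Carol) = 43/2.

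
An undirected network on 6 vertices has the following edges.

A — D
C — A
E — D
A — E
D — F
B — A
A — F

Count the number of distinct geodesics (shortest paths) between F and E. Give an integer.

The shortest distance is 2. The length-2 paths are: F–A–E; F–D–E.
That gives 2 distinct shortest paths.

2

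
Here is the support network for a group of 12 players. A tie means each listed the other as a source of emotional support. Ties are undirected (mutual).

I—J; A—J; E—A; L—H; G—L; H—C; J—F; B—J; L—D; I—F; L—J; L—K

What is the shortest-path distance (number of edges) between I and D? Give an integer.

One shortest route is I – J – L – D, which uses 3 edges, and at distance 2 from I we only reach {A, B, L}, which does not include D. So d(I,D) = 3.

3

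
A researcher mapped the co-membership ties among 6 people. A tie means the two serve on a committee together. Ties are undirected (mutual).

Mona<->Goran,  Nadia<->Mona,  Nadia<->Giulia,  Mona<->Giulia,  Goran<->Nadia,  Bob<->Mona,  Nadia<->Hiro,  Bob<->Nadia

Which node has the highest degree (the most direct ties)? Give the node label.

Degrees — Bob:2, Giulia:2, Goran:2, Hiro:1, Mona:4, Nadia:5.
The maximum is 5, attained only by Nadia.

Nadia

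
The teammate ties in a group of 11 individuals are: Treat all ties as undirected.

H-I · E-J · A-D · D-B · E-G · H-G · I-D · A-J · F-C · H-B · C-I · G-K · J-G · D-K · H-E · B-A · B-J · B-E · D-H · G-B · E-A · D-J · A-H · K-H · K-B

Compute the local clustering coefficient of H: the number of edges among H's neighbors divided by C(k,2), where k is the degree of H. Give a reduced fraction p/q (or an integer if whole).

11/21

H's neighbors: A, B, D, E, G, I, and K (k = 7).
Possible neighbor pairs: C(7,2) = 21. Edges among them: A–B, A–D, A–E, B–D, B–E, B–G, B–K, D–I, D–K, E–G, G–K → e = 11.
Clustering(H) = 11/21.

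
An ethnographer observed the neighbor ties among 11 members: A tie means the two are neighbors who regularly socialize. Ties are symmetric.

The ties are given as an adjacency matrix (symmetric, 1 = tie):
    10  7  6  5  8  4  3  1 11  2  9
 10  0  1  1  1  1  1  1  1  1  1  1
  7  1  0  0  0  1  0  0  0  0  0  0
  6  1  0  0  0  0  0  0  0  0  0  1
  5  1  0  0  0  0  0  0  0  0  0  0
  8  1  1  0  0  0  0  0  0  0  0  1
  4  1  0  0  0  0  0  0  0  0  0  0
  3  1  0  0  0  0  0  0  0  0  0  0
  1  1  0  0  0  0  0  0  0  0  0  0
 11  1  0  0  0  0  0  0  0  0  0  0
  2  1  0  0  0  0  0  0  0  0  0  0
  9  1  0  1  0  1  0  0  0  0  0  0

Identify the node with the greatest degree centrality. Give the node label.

Degrees — 1:1, 2:1, 3:1, 4:1, 5:1, 6:2, 7:2, 8:3, 9:3, 10:10, 11:1.
The maximum is 10, attained only by 10.

10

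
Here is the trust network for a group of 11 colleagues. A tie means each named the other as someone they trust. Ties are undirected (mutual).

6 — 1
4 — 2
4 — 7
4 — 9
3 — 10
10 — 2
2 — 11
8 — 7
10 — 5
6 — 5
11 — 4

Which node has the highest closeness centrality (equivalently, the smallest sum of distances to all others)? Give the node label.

2

Farness (sum of distances to all others) for each node — 1:43, 2:21, 3:31, 4:23, 5:27, 6:34, 7:30, 8:39, 9:32, 10:22, 11:26.
The smallest farness is 21, for 2, so 2 has the highest closeness.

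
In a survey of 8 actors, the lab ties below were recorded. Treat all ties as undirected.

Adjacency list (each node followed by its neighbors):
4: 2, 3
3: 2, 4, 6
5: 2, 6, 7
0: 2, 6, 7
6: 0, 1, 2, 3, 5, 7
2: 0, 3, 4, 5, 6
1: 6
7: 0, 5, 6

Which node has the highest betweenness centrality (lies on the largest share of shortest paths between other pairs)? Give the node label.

6

Unnormalized betweenness of each node: 0:7/12, 1:0, 2:61/12, 3:5/4, 4:0, 5:7/12, 6:55/6, 7:1/3.
6 has the largest value, 55/6, making it the main broker — the node through which the most shortest paths run.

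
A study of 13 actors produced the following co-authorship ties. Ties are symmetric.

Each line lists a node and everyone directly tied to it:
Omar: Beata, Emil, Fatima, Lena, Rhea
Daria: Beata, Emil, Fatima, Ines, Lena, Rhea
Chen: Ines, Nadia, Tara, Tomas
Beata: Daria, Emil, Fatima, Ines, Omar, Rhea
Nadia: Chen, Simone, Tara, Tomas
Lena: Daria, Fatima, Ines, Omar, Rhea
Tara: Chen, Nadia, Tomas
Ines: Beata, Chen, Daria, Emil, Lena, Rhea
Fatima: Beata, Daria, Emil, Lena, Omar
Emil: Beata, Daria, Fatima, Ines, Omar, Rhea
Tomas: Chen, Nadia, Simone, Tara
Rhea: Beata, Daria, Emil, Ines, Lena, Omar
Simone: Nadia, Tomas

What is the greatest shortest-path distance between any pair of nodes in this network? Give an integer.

5

Eccentricity of each node (its greatest distance to any other): Beata:4, Chen:3, Daria:4, Emil:4, Fatima:5, Ines:3, Lena:4, Nadia:4, Omar:5, Rhea:4, Simone:5, Tara:4, Tomas:4.
The maximum eccentricity is 5, realized for instance by the pair Fatima–Simone via Fatima – Lena – Ines – Chen – Tomas – Simone. So the diameter is 5.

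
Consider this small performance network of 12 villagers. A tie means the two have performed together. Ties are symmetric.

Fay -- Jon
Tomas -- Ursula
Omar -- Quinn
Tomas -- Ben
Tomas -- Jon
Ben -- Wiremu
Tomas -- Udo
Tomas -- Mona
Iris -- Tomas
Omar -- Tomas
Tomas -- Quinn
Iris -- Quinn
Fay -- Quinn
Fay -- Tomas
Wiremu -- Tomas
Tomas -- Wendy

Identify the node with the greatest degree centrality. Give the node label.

Tomas

Degrees — Ben:2, Fay:3, Iris:2, Jon:2, Mona:1, Omar:2, Quinn:4, Tomas:11, Udo:1, Ursula:1, Wendy:1, Wiremu:2.
The maximum is 11, attained only by Tomas.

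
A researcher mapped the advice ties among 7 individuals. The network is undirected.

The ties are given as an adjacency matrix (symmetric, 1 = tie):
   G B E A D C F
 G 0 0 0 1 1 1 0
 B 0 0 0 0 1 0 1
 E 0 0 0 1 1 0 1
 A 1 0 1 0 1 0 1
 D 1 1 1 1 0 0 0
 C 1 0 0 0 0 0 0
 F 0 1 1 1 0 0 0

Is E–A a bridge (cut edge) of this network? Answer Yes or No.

No

Even without that edge, E still reaches A via E – D – A, so the network stays connected. Not a bridge.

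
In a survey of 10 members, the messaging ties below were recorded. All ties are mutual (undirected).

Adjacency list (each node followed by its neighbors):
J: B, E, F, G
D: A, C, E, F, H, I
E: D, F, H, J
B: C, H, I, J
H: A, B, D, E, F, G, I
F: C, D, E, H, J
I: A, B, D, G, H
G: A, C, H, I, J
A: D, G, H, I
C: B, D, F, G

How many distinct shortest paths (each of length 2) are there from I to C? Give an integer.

The shortest distance is 2. The length-2 paths are: I–G–C; I–D–C; I–B–C.
That gives 3 distinct shortest paths.

3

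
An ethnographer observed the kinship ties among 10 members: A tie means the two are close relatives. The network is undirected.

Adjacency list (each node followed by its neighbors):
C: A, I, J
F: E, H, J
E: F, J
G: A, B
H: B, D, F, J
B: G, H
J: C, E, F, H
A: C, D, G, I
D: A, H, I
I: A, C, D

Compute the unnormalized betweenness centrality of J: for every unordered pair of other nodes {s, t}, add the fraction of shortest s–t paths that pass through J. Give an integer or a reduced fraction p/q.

26/3

Pairs whose geodesics pass through J — D–E: 1/2; I–E: 1; I–F: 1/2; C–E: 1; C–F: 1; C–H: 1; C–B: 1/2; E–H: 1/2; E–B: 1/2; E–G: 2/3; E–A: 1; F–A: 1/2.
All other pairs contribute 0.
Summing the contributions gives betweenness(J) = 26/3.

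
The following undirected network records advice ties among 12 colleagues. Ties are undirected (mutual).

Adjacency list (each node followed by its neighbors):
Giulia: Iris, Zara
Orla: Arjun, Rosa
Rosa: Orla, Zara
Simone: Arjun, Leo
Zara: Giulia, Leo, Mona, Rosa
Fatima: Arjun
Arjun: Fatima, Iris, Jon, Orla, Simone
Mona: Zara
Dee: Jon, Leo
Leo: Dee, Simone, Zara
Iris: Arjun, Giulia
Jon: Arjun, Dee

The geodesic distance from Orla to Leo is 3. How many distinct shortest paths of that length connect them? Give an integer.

The shortest distance is 3. The length-3 paths are: Orla–Rosa–Zara–Leo; Orla–Arjun–Simone–Leo.
That gives 2 distinct shortest paths.

2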